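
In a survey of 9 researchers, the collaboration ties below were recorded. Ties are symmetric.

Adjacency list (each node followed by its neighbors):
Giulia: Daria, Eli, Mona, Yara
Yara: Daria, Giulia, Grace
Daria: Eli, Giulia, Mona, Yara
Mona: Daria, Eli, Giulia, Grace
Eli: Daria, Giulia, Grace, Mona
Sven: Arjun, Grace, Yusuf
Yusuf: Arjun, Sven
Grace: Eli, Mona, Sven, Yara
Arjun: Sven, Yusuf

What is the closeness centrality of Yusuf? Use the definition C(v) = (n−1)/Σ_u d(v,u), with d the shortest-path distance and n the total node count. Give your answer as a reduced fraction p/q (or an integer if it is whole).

8/21

Distances from Yusuf: Arjun:1, Daria:4, Eli:3, Giulia:4, Grace:2, Mona:3, Sven:1, Yara:3. Sum = 21.
n = 9, so closeness = 8/21.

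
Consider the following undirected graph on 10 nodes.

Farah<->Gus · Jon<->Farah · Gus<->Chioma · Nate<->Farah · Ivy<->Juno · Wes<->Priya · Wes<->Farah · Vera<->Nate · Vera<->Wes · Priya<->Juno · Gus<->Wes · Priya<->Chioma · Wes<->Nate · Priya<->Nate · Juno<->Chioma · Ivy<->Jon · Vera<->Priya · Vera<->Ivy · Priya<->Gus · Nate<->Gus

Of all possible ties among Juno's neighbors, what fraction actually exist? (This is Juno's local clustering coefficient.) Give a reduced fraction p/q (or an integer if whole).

Juno's neighbors: Chioma, Ivy, and Priya (k = 3).
Possible neighbor pairs: C(3,2) = 3. Edges among them: Chioma–Priya → e = 1.
Clustering(Juno) = 1/3.

1/3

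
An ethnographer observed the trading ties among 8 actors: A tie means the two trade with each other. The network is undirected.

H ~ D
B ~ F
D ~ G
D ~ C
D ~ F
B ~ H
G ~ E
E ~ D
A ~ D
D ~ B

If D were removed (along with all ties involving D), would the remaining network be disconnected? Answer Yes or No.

Removing D leaves {E and G} with no path to {C}, so the network splits into 4 components. D is a cut vertex.

Yes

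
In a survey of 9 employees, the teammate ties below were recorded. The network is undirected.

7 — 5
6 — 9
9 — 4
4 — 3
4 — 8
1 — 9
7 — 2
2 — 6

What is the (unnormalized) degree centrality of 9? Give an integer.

3

9 is directly tied to 1, 4, and 6. That is 3 neighbors, so the degree of 9 is 3.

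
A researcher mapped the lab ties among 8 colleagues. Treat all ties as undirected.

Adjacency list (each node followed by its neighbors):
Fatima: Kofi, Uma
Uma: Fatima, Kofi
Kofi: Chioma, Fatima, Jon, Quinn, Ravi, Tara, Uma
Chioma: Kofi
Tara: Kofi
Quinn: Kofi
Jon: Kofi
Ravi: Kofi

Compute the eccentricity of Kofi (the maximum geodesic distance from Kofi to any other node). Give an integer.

Distances from Kofi: Chioma:1, Fatima:1, Jon:1, Quinn:1, Ravi:1, Tara:1, Uma:1.
The largest is 1 (to Uma, Quinn, Tara, Chioma, Ravi, Jon, and Fatima), so the eccentricity of Kofi is 1.

1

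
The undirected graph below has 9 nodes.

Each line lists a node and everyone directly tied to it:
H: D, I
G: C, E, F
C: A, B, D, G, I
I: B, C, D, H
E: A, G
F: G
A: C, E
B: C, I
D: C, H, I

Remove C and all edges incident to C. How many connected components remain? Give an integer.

Without C, the remaining ties split the others into: {A, E, F, G}; {B, D, H, I}.
That's 2 separate components.

2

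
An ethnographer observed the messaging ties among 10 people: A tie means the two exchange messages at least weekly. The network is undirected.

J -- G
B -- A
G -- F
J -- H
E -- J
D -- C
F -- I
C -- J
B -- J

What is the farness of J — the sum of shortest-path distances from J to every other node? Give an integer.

14

Distances from J: A:2, B:1, C:1, D:2, E:1, F:2, G:1, H:1, I:3.
Sum = 2 + 1 + 1 + 2 + 1 + 2 + 1 + 1 + 3 = 14.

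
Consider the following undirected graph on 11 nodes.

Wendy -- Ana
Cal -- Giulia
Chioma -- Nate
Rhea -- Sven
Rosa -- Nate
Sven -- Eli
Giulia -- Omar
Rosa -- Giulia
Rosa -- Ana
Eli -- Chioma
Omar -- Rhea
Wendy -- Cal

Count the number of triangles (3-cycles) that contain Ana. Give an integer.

Ana's neighbors are Rosa and Wendy, but none of them are tied to each other, so no triangle contains Ana.

0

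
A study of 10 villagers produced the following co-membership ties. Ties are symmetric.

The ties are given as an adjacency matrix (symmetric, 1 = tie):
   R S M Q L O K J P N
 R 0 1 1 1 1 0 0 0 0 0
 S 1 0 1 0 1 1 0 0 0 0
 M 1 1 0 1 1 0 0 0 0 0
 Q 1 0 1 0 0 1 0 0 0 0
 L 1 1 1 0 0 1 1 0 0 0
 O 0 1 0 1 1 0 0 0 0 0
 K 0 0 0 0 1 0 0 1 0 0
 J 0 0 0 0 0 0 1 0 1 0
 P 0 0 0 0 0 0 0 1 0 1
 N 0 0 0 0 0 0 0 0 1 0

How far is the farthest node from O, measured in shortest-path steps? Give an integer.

5

Distances from O: J:3, K:2, L:1, M:2, N:5, P:4, Q:1, R:2, S:1.
The largest is 5 (to N), so the eccentricity of O is 5.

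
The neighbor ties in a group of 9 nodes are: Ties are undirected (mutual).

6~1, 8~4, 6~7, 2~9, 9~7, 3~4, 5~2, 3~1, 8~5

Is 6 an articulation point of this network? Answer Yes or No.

Even without 6, every remaining node can still reach every other (the residual graph is connected), so 6 is not a cut vertex.

No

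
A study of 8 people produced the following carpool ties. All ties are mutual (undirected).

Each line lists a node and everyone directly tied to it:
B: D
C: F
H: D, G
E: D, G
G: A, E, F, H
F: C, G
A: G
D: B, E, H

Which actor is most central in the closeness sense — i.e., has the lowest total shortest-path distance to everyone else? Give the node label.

G

Farness (sum of distances to all others) for each node — A:17, B:21, C:21, D:15, E:13, F:15, G:11, H:13.
The smallest farness is 11, for G, so G has the highest closeness.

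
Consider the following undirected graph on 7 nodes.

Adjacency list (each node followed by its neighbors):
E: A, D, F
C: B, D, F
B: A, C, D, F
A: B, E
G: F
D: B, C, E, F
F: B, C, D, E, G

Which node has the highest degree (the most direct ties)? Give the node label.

F

Degrees — A:2, B:4, C:3, D:4, E:3, F:5, G:1.
The maximum is 5, attained only by F.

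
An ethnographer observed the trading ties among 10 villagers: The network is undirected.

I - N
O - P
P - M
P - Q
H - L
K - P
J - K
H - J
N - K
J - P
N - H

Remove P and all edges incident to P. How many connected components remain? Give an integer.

Without P, the remaining ties split the others into: {H, I, J, K, L, N}; {Q}; {O}; {M}.
That's 4 separate components.

4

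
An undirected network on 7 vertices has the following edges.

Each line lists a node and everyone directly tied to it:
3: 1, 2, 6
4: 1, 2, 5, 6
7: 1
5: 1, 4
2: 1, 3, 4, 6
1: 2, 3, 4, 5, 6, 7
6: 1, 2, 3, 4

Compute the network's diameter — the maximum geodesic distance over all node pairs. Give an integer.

Eccentricity of each node (its greatest distance to any other): 1:1, 2:2, 3:2, 4:2, 5:2, 6:2, 7:2.
The maximum eccentricity is 2, realized for instance by the pair 6–7 via 6 – 1 – 7. So the diameter is 2.

2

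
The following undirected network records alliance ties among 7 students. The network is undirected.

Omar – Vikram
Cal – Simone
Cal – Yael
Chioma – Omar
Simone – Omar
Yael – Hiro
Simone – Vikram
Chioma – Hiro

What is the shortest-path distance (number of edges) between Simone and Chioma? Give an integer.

One shortest route is Simone – Omar – Chioma, which uses 2 edges, and Simone and Chioma are not directly tied, so nothing shorter exists. So d(Simone,Chioma) = 2.

2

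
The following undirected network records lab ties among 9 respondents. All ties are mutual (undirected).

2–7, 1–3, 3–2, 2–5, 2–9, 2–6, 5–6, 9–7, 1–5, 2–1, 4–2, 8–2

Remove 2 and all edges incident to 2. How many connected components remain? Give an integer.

Without 2, the remaining ties split the others into: {1, 3, 5, 6}; {4}; {8}; {7, 9}.
That's 4 separate components.

4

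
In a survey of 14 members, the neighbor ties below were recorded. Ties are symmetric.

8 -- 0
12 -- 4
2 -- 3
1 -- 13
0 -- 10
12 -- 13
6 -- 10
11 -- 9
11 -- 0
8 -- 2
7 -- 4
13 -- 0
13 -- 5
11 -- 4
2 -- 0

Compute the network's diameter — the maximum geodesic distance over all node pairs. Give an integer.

5

Eccentricity of each node (its greatest distance to any other): 0:3, 1:4, 2:4, 3:5, 4:4, 5:4, 6:5, 7:5, 8:4, 9:4, 10:4, 11:3, 12:4, 13:3.
The maximum eccentricity is 5, realized for instance by the pair 3–7 via 3 – 2 – 0 – 11 – 4 – 7. So the diameter is 5.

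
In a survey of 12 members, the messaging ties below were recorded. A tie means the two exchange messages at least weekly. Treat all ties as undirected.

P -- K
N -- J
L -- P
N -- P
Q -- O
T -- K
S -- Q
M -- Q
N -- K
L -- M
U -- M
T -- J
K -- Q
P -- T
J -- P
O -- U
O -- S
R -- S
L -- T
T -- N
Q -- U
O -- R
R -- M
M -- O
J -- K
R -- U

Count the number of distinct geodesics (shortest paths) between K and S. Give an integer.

The shortest distance is 2, and the only length-2 path is K–Q–S. So there is exactly 1 shortest path.

1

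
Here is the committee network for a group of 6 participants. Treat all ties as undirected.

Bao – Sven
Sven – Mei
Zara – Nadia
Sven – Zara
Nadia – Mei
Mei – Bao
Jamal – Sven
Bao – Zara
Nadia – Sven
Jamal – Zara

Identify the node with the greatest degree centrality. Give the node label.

Degrees — Bao:3, Jamal:2, Mei:3, Nadia:3, Sven:5, Zara:4.
The maximum is 5, attained only by Sven.

Sven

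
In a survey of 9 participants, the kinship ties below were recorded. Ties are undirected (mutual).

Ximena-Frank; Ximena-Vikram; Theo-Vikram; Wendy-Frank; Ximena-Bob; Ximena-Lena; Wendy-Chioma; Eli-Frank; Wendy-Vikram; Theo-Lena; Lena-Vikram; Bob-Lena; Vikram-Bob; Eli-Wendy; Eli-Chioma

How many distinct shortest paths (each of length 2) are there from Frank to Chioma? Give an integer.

2

The shortest distance is 2. The length-2 paths are: Frank–Eli–Chioma; Frank–Wendy–Chioma.
That gives 2 distinct shortest paths.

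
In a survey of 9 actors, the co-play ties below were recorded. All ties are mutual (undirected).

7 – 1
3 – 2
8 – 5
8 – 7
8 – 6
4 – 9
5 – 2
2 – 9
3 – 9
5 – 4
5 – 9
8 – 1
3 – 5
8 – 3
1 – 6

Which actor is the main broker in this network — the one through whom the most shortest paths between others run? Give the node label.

8

Unnormalized betweenness of each node: 1:1/2, 2:0, 3:4, 4:0, 5:9, 6:0, 7:0, 8:31/2, 9:1.
8 has the largest value, 31/2, making it the main broker — the node through which the most shortest paths run.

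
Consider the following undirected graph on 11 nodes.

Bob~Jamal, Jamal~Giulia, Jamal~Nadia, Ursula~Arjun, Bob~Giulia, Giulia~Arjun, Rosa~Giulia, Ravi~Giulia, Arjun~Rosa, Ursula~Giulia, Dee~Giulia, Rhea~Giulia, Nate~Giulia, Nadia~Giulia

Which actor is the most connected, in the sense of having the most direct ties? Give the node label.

Degrees — Arjun:3, Bob:2, Dee:1, Giulia:10, Jamal:3, Nadia:2, Nate:1, Ravi:1, Rhea:1, Rosa:2, Ursula:2.
The maximum is 10, attained only by Giulia.

Giulia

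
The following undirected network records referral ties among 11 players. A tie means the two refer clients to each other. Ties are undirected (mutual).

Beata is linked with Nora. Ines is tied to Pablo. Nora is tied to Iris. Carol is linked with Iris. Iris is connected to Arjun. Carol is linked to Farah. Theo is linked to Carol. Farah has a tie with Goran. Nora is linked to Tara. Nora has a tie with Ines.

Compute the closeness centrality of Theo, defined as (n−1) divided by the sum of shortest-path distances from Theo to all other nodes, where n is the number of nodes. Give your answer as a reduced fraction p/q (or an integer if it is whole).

10/31

Distances from Theo: Arjun:3, Beata:4, Carol:1, Farah:2, Goran:3, Ines:4, Iris:2, Nora:3, Pablo:5, Tara:4. Sum = 31.
n = 11, so closeness = 10/31.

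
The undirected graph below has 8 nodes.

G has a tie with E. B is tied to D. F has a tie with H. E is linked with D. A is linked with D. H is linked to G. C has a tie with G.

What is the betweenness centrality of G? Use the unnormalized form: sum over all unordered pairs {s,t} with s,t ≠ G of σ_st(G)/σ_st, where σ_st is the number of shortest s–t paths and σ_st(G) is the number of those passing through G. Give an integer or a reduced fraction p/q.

14

Pairs whose geodesics pass through G — F–B: 1; F–D: 1; F–C: 1; F–E: 1; F–A: 1; B–C: 1; B–H: 1; D–C: 1; D–H: 1; C–E: 1; C–A: 1; C–H: 1; E–H: 1; A–H: 1.
All other pairs contribute 0.
Summing the contributions gives betweenness(G) = 14.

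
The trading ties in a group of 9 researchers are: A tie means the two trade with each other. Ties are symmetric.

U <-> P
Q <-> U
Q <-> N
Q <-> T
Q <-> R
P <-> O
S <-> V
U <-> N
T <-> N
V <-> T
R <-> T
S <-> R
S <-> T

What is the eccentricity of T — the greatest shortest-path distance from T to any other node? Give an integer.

4

Distances from T: N:1, O:4, P:3, Q:1, R:1, S:1, U:2, V:1.
The largest is 4 (to O), so the eccentricity of T is 4.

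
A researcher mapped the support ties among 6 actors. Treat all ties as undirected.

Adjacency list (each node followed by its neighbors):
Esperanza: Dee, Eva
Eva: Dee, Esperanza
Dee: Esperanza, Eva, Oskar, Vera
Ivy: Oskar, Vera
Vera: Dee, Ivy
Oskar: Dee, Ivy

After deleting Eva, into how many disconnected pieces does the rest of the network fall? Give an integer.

Eva's neighbors (Dee and Esperanza) remain reachable from one another through other ties, so the rest of the network stays in one piece.

1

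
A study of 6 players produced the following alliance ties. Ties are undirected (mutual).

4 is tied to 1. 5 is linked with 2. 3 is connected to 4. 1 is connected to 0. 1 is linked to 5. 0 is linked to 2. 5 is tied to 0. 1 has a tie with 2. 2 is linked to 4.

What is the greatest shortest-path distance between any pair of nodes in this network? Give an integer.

Eccentricity of each node (its greatest distance to any other): 0:3, 1:2, 2:2, 3:3, 4:2, 5:3.
The maximum eccentricity is 3, realized for instance by the pair 5–3 via 5 – 1 – 4 – 3. So the diameter is 3.

3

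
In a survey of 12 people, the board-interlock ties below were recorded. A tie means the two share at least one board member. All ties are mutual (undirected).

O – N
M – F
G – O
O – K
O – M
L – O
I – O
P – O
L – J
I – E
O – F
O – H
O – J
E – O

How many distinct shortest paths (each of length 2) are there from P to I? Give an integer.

The shortest distance is 2, and the only length-2 path is P–O–I. So there is exactly 1 shortest path.

1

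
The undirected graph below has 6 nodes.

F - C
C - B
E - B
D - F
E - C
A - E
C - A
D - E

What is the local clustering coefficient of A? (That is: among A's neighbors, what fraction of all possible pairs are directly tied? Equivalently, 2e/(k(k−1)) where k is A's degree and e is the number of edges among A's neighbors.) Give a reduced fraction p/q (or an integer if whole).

A's neighbors: C and E (k = 2).
Possible neighbor pairs: C(2,2) = 1. Edges among them: C–E → e = 1.
Clustering(A) = 1/1.

1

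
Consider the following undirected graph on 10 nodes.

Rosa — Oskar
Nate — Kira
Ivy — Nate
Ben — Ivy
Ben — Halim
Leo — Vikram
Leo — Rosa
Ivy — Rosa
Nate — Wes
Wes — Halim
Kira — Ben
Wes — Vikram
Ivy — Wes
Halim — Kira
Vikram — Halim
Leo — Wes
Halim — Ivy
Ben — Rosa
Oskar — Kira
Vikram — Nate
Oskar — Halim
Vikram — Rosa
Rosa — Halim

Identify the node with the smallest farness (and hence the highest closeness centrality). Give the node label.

Halim

Farness (sum of distances to all others) for each node — Ben:14, Halim:11, Ivy:13, Kira:15, Leo:16, Nate:14, Oskar:15, Rosa:12, Vikram:13, Wes:13.
The smallest farness is 11, for Halim, so Halim has the highest closeness.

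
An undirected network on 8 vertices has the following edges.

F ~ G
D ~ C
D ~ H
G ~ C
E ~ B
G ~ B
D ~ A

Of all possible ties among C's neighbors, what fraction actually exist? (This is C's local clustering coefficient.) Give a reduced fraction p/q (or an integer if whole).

0

C's neighbors: D and G (k = 2).
Possible neighbor pairs: C(2,2) = 1. Edges among them: none → e = 0.
Clustering(C) = 0/1.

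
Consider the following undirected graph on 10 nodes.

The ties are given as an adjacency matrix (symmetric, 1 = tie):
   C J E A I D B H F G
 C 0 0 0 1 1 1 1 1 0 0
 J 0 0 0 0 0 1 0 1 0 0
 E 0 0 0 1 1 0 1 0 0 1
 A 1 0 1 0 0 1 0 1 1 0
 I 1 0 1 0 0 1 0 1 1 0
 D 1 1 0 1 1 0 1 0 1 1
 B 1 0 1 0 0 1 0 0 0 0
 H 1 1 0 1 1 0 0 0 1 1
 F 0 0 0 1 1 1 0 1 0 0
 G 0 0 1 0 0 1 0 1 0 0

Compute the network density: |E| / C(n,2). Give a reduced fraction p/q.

There are 22 edges and 10 nodes, so the maximum possible is C(10,2) = 45.
Density = 22/45.

22/45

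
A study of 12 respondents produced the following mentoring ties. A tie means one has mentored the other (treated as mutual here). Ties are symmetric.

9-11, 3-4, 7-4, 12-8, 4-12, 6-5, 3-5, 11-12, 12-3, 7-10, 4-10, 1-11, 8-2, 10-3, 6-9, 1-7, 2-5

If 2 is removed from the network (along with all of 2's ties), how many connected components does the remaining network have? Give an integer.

1

2's neighbors (5 and 8) remain reachable from one another through other ties, so the rest of the network stays in one piece.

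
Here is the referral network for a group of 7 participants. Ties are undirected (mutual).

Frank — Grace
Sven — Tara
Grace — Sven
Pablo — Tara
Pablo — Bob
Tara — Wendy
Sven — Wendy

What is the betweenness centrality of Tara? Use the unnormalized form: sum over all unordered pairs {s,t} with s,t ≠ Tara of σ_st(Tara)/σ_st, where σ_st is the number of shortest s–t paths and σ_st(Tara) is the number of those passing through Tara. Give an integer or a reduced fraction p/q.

Pairs whose geodesics pass through Tara — Pablo–Sven: 1; Pablo–Wendy: 1; Pablo–Grace: 1; Pablo–Frank: 1; Sven–Bob: 1; Bob–Wendy: 1; Bob–Grace: 1; Bob–Frank: 1.
All other pairs contribute 0.
Summing the contributions gives betweenness(Tara) = 8.

8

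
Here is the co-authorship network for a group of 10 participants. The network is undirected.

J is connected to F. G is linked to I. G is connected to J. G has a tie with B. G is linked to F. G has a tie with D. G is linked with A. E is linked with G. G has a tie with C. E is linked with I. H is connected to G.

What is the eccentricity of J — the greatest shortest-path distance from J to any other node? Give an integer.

Distances from J: A:2, B:2, C:2, D:2, E:2, F:1, G:1, H:2, I:2.
The largest is 2 (to I, B, A, E, H, C, and D), so the eccentricity of J is 2.

2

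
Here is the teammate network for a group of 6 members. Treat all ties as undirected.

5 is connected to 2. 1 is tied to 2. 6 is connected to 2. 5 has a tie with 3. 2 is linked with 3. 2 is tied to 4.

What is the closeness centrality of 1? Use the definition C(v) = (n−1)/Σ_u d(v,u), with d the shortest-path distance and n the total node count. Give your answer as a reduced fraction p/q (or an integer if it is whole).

Distances from 1: 2:1, 3:2, 4:2, 5:2, 6:2. Sum = 9.
n = 6, so closeness = 5/9.

5/9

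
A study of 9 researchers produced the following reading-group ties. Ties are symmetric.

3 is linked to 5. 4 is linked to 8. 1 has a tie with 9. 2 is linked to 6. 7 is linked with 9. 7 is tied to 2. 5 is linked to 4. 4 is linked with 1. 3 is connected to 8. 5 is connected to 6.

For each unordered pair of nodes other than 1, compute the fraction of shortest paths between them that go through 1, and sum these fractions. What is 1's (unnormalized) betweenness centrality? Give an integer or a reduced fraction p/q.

6

Pairs whose geodesics pass through 1 — 7–4: 1; 7–8: 1; 9–4: 1; 9–8: 1; 9–3: 2/2; 9–5: 1.
All other pairs contribute 0.
Summing the contributions gives betweenness(1) = 6.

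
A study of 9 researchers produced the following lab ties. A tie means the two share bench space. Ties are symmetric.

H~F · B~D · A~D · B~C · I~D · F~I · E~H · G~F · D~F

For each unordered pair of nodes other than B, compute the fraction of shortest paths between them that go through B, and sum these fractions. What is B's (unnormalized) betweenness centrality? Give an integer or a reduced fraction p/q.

7

Pairs whose geodesics pass through B — I–C: 1; G–C: 1; H–C: 1; E–C: 1; D–C: 1; F–C: 1; C–A: 1.
All other pairs contribute 0.
Summing the contributions gives betweenness(B) = 7.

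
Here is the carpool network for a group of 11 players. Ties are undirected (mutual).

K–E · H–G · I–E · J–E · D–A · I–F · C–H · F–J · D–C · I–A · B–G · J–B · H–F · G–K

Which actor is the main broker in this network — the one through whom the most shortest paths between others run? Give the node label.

Unnormalized betweenness of each node: A:53/12, B:1, C:31/6, D:31/12, E:22/3, F:26/3, G:89/12, H:145/12, I:21/2, J:65/12, K:29/12.
H has the largest value, 145/12, making it the main broker — the node through which the most shortest paths run.

H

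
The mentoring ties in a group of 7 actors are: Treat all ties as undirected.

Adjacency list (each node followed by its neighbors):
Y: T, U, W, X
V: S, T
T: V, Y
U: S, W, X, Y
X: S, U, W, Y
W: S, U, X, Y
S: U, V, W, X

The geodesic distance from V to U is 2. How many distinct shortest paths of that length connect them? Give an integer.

The shortest distance is 2, and the only length-2 path is V–S–U. So there is exactly 1 shortest path.

1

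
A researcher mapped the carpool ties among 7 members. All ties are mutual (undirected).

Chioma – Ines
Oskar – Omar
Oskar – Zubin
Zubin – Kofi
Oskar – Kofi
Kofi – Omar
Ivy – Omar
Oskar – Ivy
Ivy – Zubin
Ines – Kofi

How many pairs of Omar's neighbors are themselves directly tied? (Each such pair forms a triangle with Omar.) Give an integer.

Omar's neighbors: Ivy, Kofi, and Oskar.
Neighbor pairs that are themselves tied: Omar–Ivy–Oskar; Omar–Kofi–Oskar. Each forms one triangle with Omar, for 2 in total.

2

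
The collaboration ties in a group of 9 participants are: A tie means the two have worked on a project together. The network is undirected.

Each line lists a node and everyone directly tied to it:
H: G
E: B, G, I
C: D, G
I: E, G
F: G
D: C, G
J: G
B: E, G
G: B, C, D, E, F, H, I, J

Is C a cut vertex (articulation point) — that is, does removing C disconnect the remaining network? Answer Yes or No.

No

Even without C, every remaining node can still reach every other (the residual graph is connected), so C is not a cut vertex.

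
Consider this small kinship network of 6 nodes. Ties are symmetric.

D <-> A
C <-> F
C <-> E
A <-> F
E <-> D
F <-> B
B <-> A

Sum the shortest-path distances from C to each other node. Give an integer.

Distances from C: A:2, B:2, D:2, E:1, F:1.
Sum = 2 + 2 + 2 + 1 + 1 = 8.

8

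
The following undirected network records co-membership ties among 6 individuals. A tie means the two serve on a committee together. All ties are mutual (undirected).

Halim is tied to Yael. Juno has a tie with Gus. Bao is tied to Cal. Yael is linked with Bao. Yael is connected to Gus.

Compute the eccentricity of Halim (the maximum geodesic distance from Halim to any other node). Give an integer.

3

Distances from Halim: Bao:2, Cal:3, Gus:2, Juno:3, Yael:1.
The largest is 3 (to Cal and Juno), so the eccentricity of Halim is 3.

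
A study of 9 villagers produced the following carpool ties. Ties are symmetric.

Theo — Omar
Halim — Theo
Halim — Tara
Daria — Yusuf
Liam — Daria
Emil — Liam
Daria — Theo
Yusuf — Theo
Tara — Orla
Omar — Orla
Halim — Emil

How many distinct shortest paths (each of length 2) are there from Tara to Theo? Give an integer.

The shortest distance is 2, and the only length-2 path is Tara–Halim–Theo. So there is exactly 1 shortest path.

1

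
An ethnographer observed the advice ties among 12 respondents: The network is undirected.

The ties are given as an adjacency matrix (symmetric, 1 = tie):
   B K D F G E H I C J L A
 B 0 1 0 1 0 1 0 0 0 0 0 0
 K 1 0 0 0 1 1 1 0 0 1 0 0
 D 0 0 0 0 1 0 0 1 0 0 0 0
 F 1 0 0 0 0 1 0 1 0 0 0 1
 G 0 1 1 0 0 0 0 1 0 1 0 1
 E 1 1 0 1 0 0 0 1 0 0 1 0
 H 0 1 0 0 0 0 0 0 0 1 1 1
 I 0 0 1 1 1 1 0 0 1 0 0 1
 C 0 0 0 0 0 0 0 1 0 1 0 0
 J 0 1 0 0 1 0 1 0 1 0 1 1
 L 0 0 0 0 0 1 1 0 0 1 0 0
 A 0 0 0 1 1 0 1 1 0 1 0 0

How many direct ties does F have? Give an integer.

4

F is directly tied to A, B, E, and I. That is 4 neighbors, so the degree of F is 4.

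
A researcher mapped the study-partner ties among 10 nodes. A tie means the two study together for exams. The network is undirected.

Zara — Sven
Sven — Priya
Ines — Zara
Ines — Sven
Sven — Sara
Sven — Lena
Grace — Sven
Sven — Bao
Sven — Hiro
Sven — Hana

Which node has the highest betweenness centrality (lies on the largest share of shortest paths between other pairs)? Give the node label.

Sven

Unnormalized betweenness of each node: Bao:0, Grace:0, Hana:0, Hiro:0, Ines:0, Lena:0, Priya:0, Sara:0, Sven:35, Zara:0.
Sven has the largest value, 35, making it the main broker — the node through which the most shortest paths run.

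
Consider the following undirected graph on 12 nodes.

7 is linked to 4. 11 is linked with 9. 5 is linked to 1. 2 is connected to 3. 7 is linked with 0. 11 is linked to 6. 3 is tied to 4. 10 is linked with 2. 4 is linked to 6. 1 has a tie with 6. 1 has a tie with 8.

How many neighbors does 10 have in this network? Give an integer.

1

10 is directly tied to 2. That is 1 neighbor, so the degree of 10 is 1.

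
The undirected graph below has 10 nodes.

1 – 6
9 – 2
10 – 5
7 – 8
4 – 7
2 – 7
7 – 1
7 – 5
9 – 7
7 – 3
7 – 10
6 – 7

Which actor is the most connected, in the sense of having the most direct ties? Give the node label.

7

Degrees — 1:2, 2:2, 3:1, 4:1, 5:2, 6:2, 7:9, 8:1, 9:2, 10:2.
The maximum is 9, attained only by 7.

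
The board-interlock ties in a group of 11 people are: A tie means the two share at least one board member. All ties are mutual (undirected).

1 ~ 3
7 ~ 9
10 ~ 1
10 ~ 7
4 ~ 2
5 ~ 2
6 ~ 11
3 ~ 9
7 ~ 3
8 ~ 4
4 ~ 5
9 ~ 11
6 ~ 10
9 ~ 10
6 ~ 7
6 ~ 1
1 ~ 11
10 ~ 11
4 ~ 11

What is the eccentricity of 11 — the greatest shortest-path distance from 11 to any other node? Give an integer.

2

Distances from 11: 1:1, 2:2, 3:2, 4:1, 5:2, 6:1, 7:2, 8:2, 9:1, 10:1.
The largest is 2 (to 8, 5, 2, 7, and 3), so the eccentricity of 11 is 2.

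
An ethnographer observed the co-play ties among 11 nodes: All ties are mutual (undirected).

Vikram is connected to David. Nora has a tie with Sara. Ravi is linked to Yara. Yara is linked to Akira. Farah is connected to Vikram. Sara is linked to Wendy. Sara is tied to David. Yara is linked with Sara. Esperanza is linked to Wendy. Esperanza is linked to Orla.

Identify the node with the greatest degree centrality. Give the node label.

Sara

Degrees — Akira:1, David:2, Esperanza:2, Farah:1, Nora:1, Orla:1, Ravi:1, Sara:4, Vikram:2, Wendy:2, Yara:3.
The maximum is 4, attained only by Sara.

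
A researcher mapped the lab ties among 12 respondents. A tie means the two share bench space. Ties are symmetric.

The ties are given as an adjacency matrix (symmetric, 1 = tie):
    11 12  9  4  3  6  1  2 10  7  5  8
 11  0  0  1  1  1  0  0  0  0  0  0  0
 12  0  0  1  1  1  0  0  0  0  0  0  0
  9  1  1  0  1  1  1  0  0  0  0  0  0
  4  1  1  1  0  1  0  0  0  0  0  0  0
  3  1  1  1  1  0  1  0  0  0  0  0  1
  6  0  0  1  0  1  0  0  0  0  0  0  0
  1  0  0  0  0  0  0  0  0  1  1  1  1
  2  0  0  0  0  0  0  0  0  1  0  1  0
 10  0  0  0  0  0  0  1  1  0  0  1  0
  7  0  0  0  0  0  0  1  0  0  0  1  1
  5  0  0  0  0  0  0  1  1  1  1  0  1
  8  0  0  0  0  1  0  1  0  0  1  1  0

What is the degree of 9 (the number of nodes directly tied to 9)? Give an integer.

9 is directly tied to 3, 4, 6, 11, and 12. That is 5 neighbors, so the degree of 9 is 5.

5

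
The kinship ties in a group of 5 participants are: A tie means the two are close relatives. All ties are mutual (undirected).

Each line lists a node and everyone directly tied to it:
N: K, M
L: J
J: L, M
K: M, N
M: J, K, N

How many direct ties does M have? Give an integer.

3

M is directly tied to J, K, and N. That is 3 neighbors, so the degree of M is 3.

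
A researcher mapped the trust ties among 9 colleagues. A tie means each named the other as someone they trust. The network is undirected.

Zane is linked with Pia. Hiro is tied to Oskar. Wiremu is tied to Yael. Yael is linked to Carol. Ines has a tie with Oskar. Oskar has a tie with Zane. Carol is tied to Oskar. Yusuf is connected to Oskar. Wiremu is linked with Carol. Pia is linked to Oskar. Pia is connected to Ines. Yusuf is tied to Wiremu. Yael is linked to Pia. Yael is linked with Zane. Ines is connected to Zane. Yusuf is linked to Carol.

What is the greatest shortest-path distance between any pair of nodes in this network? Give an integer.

Eccentricity of each node (its greatest distance to any other): Carol:2, Hiro:3, Ines:3, Oskar:2, Pia:2, Wiremu:3, Yael:3, Yusuf:2, Zane:2.
The maximum eccentricity is 3, realized for instance by the pair Yael–Hiro via Yael – Pia – Oskar – Hiro. So the diameter is 3.

3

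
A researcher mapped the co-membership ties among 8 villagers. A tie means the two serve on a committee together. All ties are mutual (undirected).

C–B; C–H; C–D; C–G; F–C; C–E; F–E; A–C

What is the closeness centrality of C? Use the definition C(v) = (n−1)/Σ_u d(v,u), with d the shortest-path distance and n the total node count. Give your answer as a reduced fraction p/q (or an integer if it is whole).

Distances from C: A:1, B:1, D:1, E:1, F:1, G:1, H:1. Sum = 7.
n = 8, so closeness = 7/7 = 1.

1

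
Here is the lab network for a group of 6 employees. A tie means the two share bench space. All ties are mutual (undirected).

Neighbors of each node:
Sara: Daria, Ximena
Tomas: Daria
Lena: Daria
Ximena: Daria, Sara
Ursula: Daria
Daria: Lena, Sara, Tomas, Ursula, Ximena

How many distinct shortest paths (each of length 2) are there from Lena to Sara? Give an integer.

The shortest distance is 2, and the only length-2 path is Lena–Daria–Sara. So there is exactly 1 shortest path.

1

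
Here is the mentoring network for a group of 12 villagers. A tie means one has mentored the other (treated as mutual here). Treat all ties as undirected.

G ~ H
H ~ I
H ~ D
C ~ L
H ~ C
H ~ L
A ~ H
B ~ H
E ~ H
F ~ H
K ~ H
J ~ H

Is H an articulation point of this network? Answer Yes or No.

Yes

Removing H leaves {A} with no path to {F}, so the network splits into 10 components. H is a cut vertex.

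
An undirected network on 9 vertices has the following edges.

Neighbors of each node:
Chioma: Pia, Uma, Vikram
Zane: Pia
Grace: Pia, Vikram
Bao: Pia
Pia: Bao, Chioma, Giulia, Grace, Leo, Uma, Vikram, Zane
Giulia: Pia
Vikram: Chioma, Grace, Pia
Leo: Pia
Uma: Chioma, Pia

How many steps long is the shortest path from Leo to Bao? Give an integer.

2

One shortest route is Leo – Pia – Bao, which uses 2 edges, and Leo and Bao are not directly tied, so nothing shorter exists. So d(Leo,Bao) = 2.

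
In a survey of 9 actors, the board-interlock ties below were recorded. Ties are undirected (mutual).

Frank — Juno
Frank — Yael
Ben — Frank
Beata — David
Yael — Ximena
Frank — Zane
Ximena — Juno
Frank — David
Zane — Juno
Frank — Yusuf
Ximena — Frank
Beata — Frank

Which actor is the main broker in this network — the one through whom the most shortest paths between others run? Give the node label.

Frank

Unnormalized betweenness of each node: Beata:0, Ben:0, David:0, Frank:23, Juno:1/2, Ximena:1/2, Yael:0, Yusuf:0, Zane:0.
Frank has the largest value, 23, making it the main broker — the node through which the most shortest paths run.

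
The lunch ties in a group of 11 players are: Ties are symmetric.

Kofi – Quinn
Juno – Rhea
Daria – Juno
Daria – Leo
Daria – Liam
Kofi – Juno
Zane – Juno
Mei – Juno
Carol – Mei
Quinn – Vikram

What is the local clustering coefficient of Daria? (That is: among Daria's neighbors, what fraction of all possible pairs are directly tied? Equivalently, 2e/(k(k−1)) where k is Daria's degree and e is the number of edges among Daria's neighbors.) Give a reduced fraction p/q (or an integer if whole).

0

Daria's neighbors: Juno, Leo, and Liam (k = 3).
Possible neighbor pairs: C(3,2) = 3. Edges among them: none → e = 0.
Clustering(Daria) = 0/3 = 0.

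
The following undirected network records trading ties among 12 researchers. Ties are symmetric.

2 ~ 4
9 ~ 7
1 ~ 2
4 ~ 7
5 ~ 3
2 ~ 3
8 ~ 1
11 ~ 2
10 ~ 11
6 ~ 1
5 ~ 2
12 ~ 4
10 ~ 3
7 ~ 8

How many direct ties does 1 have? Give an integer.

1 is directly tied to 2, 6, and 8. That is 3 neighbors, so the degree of 1 is 3.

3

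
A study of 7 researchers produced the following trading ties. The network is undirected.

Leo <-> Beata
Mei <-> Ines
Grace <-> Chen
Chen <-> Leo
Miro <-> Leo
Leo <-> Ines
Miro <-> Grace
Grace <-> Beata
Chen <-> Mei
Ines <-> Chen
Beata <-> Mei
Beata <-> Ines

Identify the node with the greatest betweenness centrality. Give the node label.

Unnormalized betweenness of each node: Beata:31/15, Chen:31/15, Grace:33/20, Ines:47/60, Leo:57/20, Mei:1/4, Miro:1/3.
Leo has the largest value, 57/20, making it the main broker — the node through which the most shortest paths run.

Leo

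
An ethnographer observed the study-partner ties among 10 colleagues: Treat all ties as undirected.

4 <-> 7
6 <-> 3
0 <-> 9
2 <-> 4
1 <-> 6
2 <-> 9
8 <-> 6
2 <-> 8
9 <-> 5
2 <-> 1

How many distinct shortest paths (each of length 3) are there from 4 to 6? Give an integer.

2

The shortest distance is 3. The length-3 paths are: 4–2–1–6; 4–2–8–6.
That gives 2 distinct shortest paths.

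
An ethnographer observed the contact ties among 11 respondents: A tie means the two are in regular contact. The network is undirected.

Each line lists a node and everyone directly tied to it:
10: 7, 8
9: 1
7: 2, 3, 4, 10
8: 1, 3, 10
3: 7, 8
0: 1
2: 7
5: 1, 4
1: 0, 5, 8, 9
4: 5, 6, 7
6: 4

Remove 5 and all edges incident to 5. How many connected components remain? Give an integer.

5's neighbors (1 and 4) remain reachable from one another through other ties, so the rest of the network stays in one piece.

1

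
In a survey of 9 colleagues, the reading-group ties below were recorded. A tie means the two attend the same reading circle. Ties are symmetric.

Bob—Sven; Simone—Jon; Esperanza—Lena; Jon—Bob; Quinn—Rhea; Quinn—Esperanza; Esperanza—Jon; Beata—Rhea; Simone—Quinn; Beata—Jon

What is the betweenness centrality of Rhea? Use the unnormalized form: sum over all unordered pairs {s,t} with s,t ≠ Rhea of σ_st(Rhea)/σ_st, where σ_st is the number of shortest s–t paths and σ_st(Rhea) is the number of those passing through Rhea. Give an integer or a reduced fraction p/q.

Pairs whose geodesics pass through Rhea — Beata–Quinn: 1.
All other pairs contribute 0.
Summing the contributions gives betweenness(Rhea) = 1.

1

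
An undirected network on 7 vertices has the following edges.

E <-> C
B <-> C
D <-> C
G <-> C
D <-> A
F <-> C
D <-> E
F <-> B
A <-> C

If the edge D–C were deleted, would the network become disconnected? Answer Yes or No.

No

Even without that edge, D still reaches C via D – E – C, so the network stays connected. Not a bridge.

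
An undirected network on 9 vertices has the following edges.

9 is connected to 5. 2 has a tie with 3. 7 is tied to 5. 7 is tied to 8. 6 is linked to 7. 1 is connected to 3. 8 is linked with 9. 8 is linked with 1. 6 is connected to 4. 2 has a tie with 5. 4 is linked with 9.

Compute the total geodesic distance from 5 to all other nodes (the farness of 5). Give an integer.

14

Distances from 5: 1:3, 2:1, 3:2, 4:2, 6:2, 7:1, 8:2, 9:1.
Sum = 3 + 1 + 2 + 2 + 2 + 1 + 2 + 1 = 14.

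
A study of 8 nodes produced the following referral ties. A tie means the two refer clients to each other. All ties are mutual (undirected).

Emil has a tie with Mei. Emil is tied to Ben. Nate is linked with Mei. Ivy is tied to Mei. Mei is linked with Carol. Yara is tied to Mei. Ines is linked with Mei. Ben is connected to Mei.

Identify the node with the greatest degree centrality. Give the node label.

Mei

Degrees — Ben:2, Carol:1, Emil:2, Ines:1, Ivy:1, Mei:7, Nate:1, Yara:1.
The maximum is 7, attained only by Mei.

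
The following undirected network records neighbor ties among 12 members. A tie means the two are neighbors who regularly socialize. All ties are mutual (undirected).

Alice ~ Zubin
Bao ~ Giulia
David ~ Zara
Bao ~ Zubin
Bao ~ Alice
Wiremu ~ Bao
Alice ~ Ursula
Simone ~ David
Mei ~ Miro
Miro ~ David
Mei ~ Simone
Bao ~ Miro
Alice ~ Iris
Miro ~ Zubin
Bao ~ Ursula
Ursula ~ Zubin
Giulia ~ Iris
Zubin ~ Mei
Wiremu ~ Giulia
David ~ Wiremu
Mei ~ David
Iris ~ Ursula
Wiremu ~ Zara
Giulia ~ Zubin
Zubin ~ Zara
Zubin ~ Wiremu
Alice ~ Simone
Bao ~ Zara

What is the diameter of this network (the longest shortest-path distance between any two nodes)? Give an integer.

Eccentricity of each node (its greatest distance to any other): Alice:2, Bao:2, David:3, Giulia:3, Iris:3, Mei:3, Miro:3, Simone:3, Ursula:3, Wiremu:2, Zara:3, Zubin:2.
The maximum eccentricity is 3, realized for instance by the pair David–Ursula via David – Miro – Bao – Ursula. So the diameter is 3.

3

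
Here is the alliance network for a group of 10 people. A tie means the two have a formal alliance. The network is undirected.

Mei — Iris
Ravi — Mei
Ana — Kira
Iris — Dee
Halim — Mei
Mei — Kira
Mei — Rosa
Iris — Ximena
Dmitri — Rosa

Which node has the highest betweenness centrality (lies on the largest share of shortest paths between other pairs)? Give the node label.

Mei

Unnormalized betweenness of each node: Ana:0, Dee:0, Dmitri:0, Halim:0, Iris:15, Kira:8, Mei:31, Ravi:0, Rosa:8, Ximena:0.
Mei has the largest value, 31, making it the main broker — the node through which the most shortest paths run.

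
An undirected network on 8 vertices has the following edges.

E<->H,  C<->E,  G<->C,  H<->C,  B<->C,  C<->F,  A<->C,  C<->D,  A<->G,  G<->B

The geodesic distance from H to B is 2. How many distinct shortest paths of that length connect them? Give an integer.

The shortest distance is 2, and the only length-2 path is H–C–B. So there is exactly 1 shortest path.

1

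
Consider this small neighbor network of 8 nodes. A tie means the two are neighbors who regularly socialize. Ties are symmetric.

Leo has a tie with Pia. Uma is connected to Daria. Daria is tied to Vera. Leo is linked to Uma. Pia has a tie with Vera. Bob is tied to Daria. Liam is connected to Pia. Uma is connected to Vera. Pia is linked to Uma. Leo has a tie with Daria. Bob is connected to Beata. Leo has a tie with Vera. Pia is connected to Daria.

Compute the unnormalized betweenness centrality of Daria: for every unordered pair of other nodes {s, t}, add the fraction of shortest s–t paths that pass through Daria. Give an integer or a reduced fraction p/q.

10

Pairs whose geodesics pass through Daria — Uma–Beata: 1; Uma–Bob: 1; Liam–Beata: 1; Liam–Bob: 1; Pia–Beata: 1; Pia–Bob: 1; Leo–Beata: 1; Leo–Bob: 1; Vera–Beata: 1; Vera–Bob: 1.
All other pairs contribute 0.
Summing the contributions gives betweenness(Daria) = 10.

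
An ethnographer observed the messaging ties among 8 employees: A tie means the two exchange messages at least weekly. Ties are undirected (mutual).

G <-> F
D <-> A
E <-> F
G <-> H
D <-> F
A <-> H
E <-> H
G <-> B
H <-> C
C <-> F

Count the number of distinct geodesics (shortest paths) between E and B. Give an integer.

The shortest distance is 3. The length-3 paths are: E–H–G–B; E–F–G–B.
That gives 2 distinct shortest paths.

2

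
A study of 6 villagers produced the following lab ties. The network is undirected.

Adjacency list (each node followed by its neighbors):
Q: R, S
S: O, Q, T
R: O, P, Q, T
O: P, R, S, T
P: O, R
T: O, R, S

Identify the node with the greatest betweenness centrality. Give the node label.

Unnormalized betweenness of each node: O:11/6, P:0, Q:1/3, R:5/2, S:1, T:1/3.
R has the largest value, 5/2, making it the main broker — the node through which the most shortest paths run.

R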